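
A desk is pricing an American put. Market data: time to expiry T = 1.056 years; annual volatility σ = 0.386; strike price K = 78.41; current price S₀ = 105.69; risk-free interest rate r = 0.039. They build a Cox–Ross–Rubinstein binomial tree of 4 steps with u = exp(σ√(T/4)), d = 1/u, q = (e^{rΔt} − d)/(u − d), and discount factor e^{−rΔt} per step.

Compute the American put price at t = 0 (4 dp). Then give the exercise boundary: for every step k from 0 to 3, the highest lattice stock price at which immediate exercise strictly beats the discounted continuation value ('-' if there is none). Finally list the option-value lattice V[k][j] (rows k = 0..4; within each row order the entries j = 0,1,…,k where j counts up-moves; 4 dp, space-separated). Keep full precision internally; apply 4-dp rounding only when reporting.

Δt=0.26400  u=1.21937  d=0.82010  q=0.47650  discount=0.98976
step 4 (expiry): payoffs max(K−S,0) = 30.6022 7.3269 0.0000 0.0000 0.0000
step 3: (k=3,j=0): S=58.2952, (K−S)⁺=20.1148, hold=19.3117 ⇒ V=20.1148 exercise | (k=3,j=1): S=86.6762, (K−S)⁺=0.0000, hold=3.7963 ⇒ V=3.7963 continue | (k=3,j=2): S=128.8747, (K−S)⁺=0.0000, hold=0.0000 ⇒ V=0.0000 continue | (k=3,j=3): S=191.6175, (K−S)⁺=0.0000, hold=0.0000 ⇒ V=0.0000 continue  boundary S*=58.2952
step 2: (k=2,j=0): S=71.0831, (K−S)⁺=7.3269, hold=12.2127 ⇒ V=12.2127 continue | (k=2,j=1): S=105.6900, (K−S)⁺=0.0000, hold=1.9670 ⇒ V=1.9670 continue | (k=2,j=2): S=157.1453, (K−S)⁺=0.0000, hold=0.0000 ⇒ V=0.0000 continue  boundary S*=-
step 1: (k=1,j=0): S=86.6762, (K−S)⁺=0.0000, hold=7.2555 ⇒ V=7.2555 continue | (k=1,j=1): S=128.8747, (K−S)⁺=0.0000, hold=1.0192 ⇒ V=1.0192 continue  boundary S*=-
step 0: (k=0,j=0): S=105.6900, (K−S)⁺=0.0000, hold=4.2400 ⇒ V=4.2400 continue  boundary S*=-

price = 4.2400
boundary = - - - 58.2952
tree:
4.2400
7.2555 1.0192
12.2127 1.9670 0.0000
20.1148 3.7963 0.0000 0.0000
30.6022 7.3269 0.0000 0.0000 0.0000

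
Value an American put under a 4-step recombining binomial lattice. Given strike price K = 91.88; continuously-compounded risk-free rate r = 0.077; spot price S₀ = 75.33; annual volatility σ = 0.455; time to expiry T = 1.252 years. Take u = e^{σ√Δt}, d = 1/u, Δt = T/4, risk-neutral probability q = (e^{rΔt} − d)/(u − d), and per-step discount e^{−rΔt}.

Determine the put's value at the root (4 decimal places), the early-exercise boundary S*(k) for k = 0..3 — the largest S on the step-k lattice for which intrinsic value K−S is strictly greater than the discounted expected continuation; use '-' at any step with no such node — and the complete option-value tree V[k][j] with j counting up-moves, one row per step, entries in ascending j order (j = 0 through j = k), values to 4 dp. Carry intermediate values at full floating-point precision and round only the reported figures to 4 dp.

Δt=0.31300, u=1.28989, d=0.77526, q=0.48410, disc=e^(-rΔt)=0.97619
k=4 terminal: V=max(K-S,0) → 64.6681 46.6045 16.5500 0.0000 0.0000
k=3: j=0 S=35.1003 intr=56.7797 cont=54.5918 V=56.7797[EX]; j=1 S=58.4004 intr=33.4796 cont=31.2917 V=33.4796[EX]; j=2 S=97.1673 intr=0.0000 cont=8.3348 V=8.3348[hold]; j=3 S=161.6683 intr=0.0000 cont=0.0000 V=0.0000[hold]  S*(3)=58.4004
k=2: j=0 S=45.2755 intr=46.6045 cont=44.4166 V=46.6045[EX]; j=1 S=75.3300 intr=16.5500 cont=20.7995 V=20.7995[hold]; j=2 S=125.3351 intr=0.0000 cont=4.1975 V=4.1975[hold]  S*(2)=45.2755
k=1: j=0 S=58.4004 intr=33.4796 cont=33.2999 V=33.4796[EX]; j=1 S=97.1673 intr=0.0000 cont=12.4585 V=12.4585[hold]  S*(1)=58.4004
k=0: j=0 S=75.3300 intr=16.5500 cont=22.7483 V=22.7483[hold]  S*(0)=-

price = 22.7483
boundary = - 58.4004 45.2755 58.4004
tree:
22.7483
33.4796 12.4585
46.6045 20.7995 4.1975
56.7797 33.4796 8.3348 0.0000
64.6681 46.6045 16.5500 0.0000 0.0000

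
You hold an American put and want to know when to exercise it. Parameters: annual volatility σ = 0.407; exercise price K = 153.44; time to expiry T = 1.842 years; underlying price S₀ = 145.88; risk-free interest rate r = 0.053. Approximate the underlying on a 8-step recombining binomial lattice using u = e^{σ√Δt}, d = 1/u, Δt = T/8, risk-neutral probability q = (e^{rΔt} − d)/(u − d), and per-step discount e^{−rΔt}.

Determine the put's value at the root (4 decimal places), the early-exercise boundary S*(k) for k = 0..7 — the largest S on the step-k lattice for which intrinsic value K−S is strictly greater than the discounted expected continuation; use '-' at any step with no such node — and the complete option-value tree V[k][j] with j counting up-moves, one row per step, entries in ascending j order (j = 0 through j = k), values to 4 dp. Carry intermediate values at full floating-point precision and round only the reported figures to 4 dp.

price = 29.9800
boundary = - - - 81.1984 98.7105 81.1984 98.7105 119.9995
tree:
29.9800
41.5054 18.3845
55.7120 27.3282 9.2624
72.2416 39.4056 15.0735 3.2671
86.6470 54.7295 23.9770 5.9102 0.5161
98.4967 72.2416 37.0022 10.6207 1.0097 0.0000
108.2441 86.6470 54.7295 18.9355 1.9753 0.0000 0.0000
116.2623 98.4967 72.2416 33.4405 3.8644 0.0000 0.0000 0.0000
122.8580 108.2441 86.6470 54.7295 7.5600 0.0000 0.0000 0.0000 0.0000

Δt=0.23025  u=1.21567  d=0.82259  q=0.48257  discount=0.98787
step 8 (expiry): payoffs max(K−S,0) = 122.8580 108.2441 86.6470 54.7295 7.5600 0.0000 0.0000 0.0000 0.0000
step 7: (k=7,j=0): S=37.1777, (K−S)⁺=116.2623, hold=114.4012 ⇒ V=116.2623 exercise | (k=7,j=1): S=54.9433, (K−S)⁺=98.4967, hold=96.6356 ⇒ V=98.4967 exercise | (k=7,j=2): S=81.1984, (K−S)⁺=72.2416, hold=70.3805 ⇒ V=72.2416 exercise | (k=7,j=3): S=119.9995, (K−S)⁺=33.4405, hold=31.5794 ⇒ V=33.4405 exercise | (k=7,j=4): S=177.3421, (K−S)⁺=0.0000, hold=3.8644 ⇒ V=3.8644 continue | (k=7,j=5): S=262.0862, (K−S)⁺=0.0000, hold=0.0000 ⇒ V=0.0000 continue | (k=7,j=6): S=387.3259, (K−S)⁺=0.0000, hold=0.0000 ⇒ V=0.0000 continue | (k=7,j=7): S=572.4121, (K−S)⁺=0.0000, hold=0.0000 ⇒ V=0.0000 continue  boundary S*=119.9995
step 6: (k=6,j=0): S=45.1959, (K−S)⁺=108.2441, hold=106.3830 ⇒ V=108.2441 exercise | (k=6,j=1): S=66.7930, (K−S)⁺=86.6470, hold=84.7859 ⇒ V=86.6470 exercise | (k=6,j=2): S=98.7105, (K−S)⁺=54.7295, hold=52.8684 ⇒ V=54.7295 exercise | (k=6,j=3): S=145.8800, (K−S)⁺=7.5600, hold=18.9355 ⇒ V=18.9355 continue | (k=6,j=4): S=215.5897, (K−S)⁺=0.0000, hold=1.9753 ⇒ V=1.9753 continue | (k=6,j=5): S=318.6107, (K−S)⁺=0.0000, hold=0.0000 ⇒ V=0.0000 continue | (k=6,j=6): S=470.8609, (K−S)⁺=0.0000, hold=0.0000 ⇒ V=0.0000 continue  boundary S*=98.7105
step 5: (k=5,j=0): S=54.9433, (K−S)⁺=98.4967, hold=96.6356 ⇒ V=98.4967 exercise | (k=5,j=1): S=81.1984, (K−S)⁺=72.2416, hold=70.3805 ⇒ V=72.2416 exercise | (k=5,j=2): S=119.9995, (K−S)⁺=33.4405, hold=37.0022 ⇒ V=37.0022 continue | (k=5,j=3): S=177.3421, (K−S)⁺=0.0000, hold=10.6207 ⇒ V=10.6207 continue | (k=5,j=4): S=262.0862, (K−S)⁺=0.0000, hold=1.0097 ⇒ V=1.0097 continue | (k=5,j=5): S=387.3259, (K−S)⁺=0.0000, hold=0.0000 ⇒ V=0.0000 continue  boundary S*=81.1984
step 4: (k=4,j=0): S=66.7930, (K−S)⁺=86.6470, hold=84.7859 ⇒ V=86.6470 exercise | (k=4,j=1): S=98.7105, (K−S)⁺=54.7295, hold=54.5663 ⇒ V=54.7295 exercise | (k=4,j=2): S=145.8800, (K−S)⁺=7.5600, hold=23.9770 ⇒ V=23.9770 continue | (k=4,j=3): S=215.5897, (K−S)⁺=0.0000, hold=5.9102 ⇒ V=5.9102 continue | (k=4,j=4): S=318.6107, (K−S)⁺=0.0000, hold=0.5161 ⇒ V=0.5161 continue  boundary S*=98.7105
step 3: (k=3,j=0): S=81.1984, (K−S)⁺=72.2416, hold=70.3805 ⇒ V=72.2416 exercise | (k=3,j=1): S=119.9995, (K−S)⁺=33.4405, hold=39.4056 ⇒ V=39.4056 continue | (k=3,j=2): S=177.3421, (K−S)⁺=0.0000, hold=15.0735 ⇒ V=15.0735 continue | (k=3,j=3): S=262.0862, (K−S)⁺=0.0000, hold=3.2671 ⇒ V=3.2671 continue  boundary S*=81.1984
step 2: (k=2,j=0): S=98.7105, (K−S)⁺=54.7295, hold=55.7120 ⇒ V=55.7120 continue | (k=2,j=1): S=145.8800, (K−S)⁺=7.5600, hold=27.3282 ⇒ V=27.3282 continue | (k=2,j=2): S=215.5897, (K−S)⁺=0.0000, hold=9.2624 ⇒ V=9.2624 continue  boundary S*=-
step 1: (k=1,j=0): S=119.9995, (K−S)⁺=33.4405, hold=41.5054 ⇒ V=41.5054 continue | (k=1,j=1): S=177.3421, (K−S)⁺=0.0000, hold=18.3845 ⇒ V=18.3845 continue  boundary S*=-
step 0: (k=0,j=0): S=145.8800, (K−S)⁺=7.5600, hold=29.9800 ⇒ V=29.9800 continue  boundary S*=-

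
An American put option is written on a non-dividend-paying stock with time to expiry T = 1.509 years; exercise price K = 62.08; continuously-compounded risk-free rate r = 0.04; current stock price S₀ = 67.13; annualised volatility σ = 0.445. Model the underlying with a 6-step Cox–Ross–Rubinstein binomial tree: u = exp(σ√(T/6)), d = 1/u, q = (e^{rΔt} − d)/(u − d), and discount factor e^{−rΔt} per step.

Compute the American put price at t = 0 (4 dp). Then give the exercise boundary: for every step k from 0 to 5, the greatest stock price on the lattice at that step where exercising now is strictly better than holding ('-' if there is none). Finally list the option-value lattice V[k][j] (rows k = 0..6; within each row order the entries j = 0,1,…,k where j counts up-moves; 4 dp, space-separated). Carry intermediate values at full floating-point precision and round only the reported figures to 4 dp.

Δt=0.25150  u=1.25003  d=0.79998  q=0.46690  discount=0.98999
step 6 (expiry): payoffs max(K−S,0) = 44.4847 34.5861 19.1188 0.0000 0.0000 0.0000 0.0000
step 5: (k=5,j=0): S=21.9946, (K−S)⁺=40.0854, hold=39.4640 ⇒ V=40.0854 exercise | (k=5,j=1): S=34.3682, (K−S)⁺=27.7118, hold=27.0904 ⇒ V=27.7118 exercise | (k=5,j=2): S=53.7028, (K−S)⁺=8.3772, hold=10.0901 ⇒ V=10.0901 continue | (k=5,j=3): S=83.9144, (K−S)⁺=0.0000, hold=0.0000 ⇒ V=0.0000 continue | (k=5,j=4): S=131.1223, (K−S)⁺=0.0000, hold=0.0000 ⇒ V=0.0000 continue | (k=5,j=5): S=204.8880, (K−S)⁺=0.0000, hold=0.0000 ⇒ V=0.0000 continue  boundary S*=34.3682
step 4: (k=4,j=0): S=27.4939, (K−S)⁺=34.5861, hold=33.9647 ⇒ V=34.5861 exercise | (k=4,j=1): S=42.9612, (K−S)⁺=19.1188, hold=19.2891 ⇒ V=19.2891 continue | (k=4,j=2): S=67.1300, (K−S)⁺=0.0000, hold=5.3251 ⇒ V=5.3251 continue | (k=4,j=3): S=104.8954, (K−S)⁺=0.0000, hold=0.0000 ⇒ V=0.0000 continue | (k=4,j=4): S=163.9066, (K−S)⁺=0.0000, hold=0.0000 ⇒ V=0.0000 continue  boundary S*=27.4939
step 3: (k=3,j=0): S=34.3682, (K−S)⁺=27.7118, hold=27.1692 ⇒ V=27.7118 exercise | (k=3,j=1): S=53.7028, (K−S)⁺=8.3772, hold=12.6415 ⇒ V=12.6415 continue | (k=3,j=2): S=83.9144, (K−S)⁺=0.0000, hold=2.8104 ⇒ V=2.8104 continue | (k=3,j=3): S=131.1223, (K−S)⁺=0.0000, hold=0.0000 ⇒ V=0.0000 continue  boundary S*=34.3682
step 2: (k=2,j=0): S=42.9612, (K−S)⁺=19.1188, hold=20.4684 ⇒ V=20.4684 continue | (k=2,j=1): S=67.1300, (K−S)⁺=0.0000, hold=7.9707 ⇒ V=7.9707 continue | (k=2,j=2): S=104.8954, (K−S)⁺=0.0000, hold=1.4832 ⇒ V=1.4832 continue  boundary S*=-
step 1: (k=1,j=0): S=53.7028, (K−S)⁺=8.3772, hold=14.4867 ⇒ V=14.4867 continue | (k=1,j=1): S=83.9144, (K−S)⁺=0.0000, hold=4.8922 ⇒ V=4.8922 continue  boundary S*=-
step 0: (k=0,j=0): S=67.1300, (K−S)⁺=0.0000, hold=9.9068 ⇒ V=9.9068 continue  boundary S*=-

price = 9.9068
boundary = - - - 34.3682 27.4939 34.3682
tree:
9.9068
14.4867 4.8922
20.4684 7.9707 1.4832
27.7118 12.6415 2.8104 0.0000
34.5861 19.2891 5.3251 0.0000 0.0000
40.0854 27.7118 10.0901 0.0000 0.0000 0.0000
44.4847 34.5861 19.1188 0.0000 0.0000 0.0000 0.0000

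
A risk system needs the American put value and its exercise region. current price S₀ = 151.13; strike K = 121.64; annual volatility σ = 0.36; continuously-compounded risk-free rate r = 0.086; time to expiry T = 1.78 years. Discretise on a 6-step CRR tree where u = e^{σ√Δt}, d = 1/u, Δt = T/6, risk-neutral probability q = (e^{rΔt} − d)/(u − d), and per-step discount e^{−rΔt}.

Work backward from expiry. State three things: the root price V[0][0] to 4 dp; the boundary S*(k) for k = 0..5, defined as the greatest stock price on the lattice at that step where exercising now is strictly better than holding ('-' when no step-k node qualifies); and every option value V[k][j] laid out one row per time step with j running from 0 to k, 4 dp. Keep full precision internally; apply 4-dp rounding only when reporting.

params: Δt=0.29667 u=1.21663 d=0.82195 q=0.51661 e^(-rΔt)=0.97481
t_6 payoffs: 75.0377 52.6602 19.5375 0.0000 0.0000 0.0000 0.0000
t_5: node(5,0) S=56.6976 payoff=64.9424 vs cont=61.8782 → 64.9424 [stop]  node(5,1) S=83.9227 payoff=37.7173 vs cont=34.6532 → 37.7173 [stop]  node(5,2) S=124.2206 payoff=0.0000 vs cont=9.2063 → 9.2063 [wait]  node(5,3) S=183.8687 payoff=0.0000 vs cont=0.0000 → 0.0000 [wait]  node(5,4) S=272.1587 payoff=0.0000 vs cont=0.0000 → 0.0000 [wait]  node(5,5) S=402.8436 payoff=0.0000 vs cont=0.0000 → 0.0000 [wait]  ⇒ S*(5)=83.9227
t_4: node(4,0) S=68.9798 payoff=52.6602 vs cont=49.5960 → 52.6602 [stop]  node(4,1) S=102.1025 payoff=19.5375 vs cont=22.4092 → 22.4092 [wait]  node(4,2) S=151.1300 payoff=0.0000 vs cont=4.3381 → 4.3381 [wait]  node(4,3) S=223.6995 payoff=0.0000 vs cont=0.0000 → 0.0000 [wait]  node(4,4) S=331.1154 payoff=0.0000 vs cont=0.0000 → 0.0000 [wait]  ⇒ S*(4)=68.9798
t_3: node(3,0) S=83.9227 payoff=37.7173 vs cont=36.0993 → 37.7173 [stop]  node(3,1) S=124.2206 payoff=0.0000 vs cont=12.7441 → 12.7441 [wait]  node(3,2) S=183.8687 payoff=0.0000 vs cont=2.0442 → 2.0442 [wait]  node(3,3) S=272.1587 payoff=0.0000 vs cont=0.0000 → 0.0000 [wait]  ⇒ S*(3)=83.9227
t_2: node(2,0) S=102.1025 payoff=19.5375 vs cont=24.1908 → 24.1908 [wait]  node(2,1) S=151.1300 payoff=0.0000 vs cont=7.0346 → 7.0346 [wait]  node(2,2) S=223.6995 payoff=0.0000 vs cont=0.9632 → 0.9632 [wait]  ⇒ S*(2)=-
t_1: node(1,0) S=124.2206 payoff=0.0000 vs cont=14.9416 → 14.9416 [wait]  node(1,1) S=183.8687 payoff=0.0000 vs cont=3.7999 → 3.7999 [wait]  ⇒ S*(1)=-
t_0: node(0,0) S=151.1300 payoff=0.0000 vs cont=8.9543 → 8.9543 [wait]  ⇒ S*(0)=-

price = 8.9543
boundary = - - - 83.9227 68.9798 83.9227
tree:
8.9543
14.9416 3.7999
24.1908 7.0346 0.9632
37.7173 12.7441 2.0442 0.0000
52.6602 22.4092 4.3381 0.0000 0.0000
64.9424 37.7173 9.2063 0.0000 0.0000 0.0000
75.0377 52.6602 19.5375 0.0000 0.0000 0.0000 0.0000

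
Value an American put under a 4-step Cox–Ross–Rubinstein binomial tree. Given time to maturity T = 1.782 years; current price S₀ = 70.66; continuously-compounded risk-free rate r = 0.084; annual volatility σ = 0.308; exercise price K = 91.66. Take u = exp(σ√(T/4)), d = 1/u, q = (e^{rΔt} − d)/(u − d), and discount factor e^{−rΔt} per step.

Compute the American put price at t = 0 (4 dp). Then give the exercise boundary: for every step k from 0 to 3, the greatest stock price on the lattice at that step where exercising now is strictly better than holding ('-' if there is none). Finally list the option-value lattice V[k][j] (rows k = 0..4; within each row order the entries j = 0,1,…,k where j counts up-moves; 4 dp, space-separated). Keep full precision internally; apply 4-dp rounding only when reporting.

price = 21.0482
boundary = - 57.5298 70.6600 57.5298
tree:
21.0482
34.1302 11.4275
44.8206 21.0000 4.1075
53.5244 34.1302 9.2874 0.0000
60.6108 44.8206 21.0000 0.0000 0.0000

Δt=0.44550  u=1.22823  d=0.81418  q=0.54088  discount=0.96327
step 4 (expiry): payoffs max(K−S,0) = 60.6108 44.8206 21.0000 0.0000 0.0000
step 3: (k=3,j=0): S=38.1356, (K−S)⁺=53.5244, hold=50.1577 ⇒ V=53.5244 exercise | (k=3,j=1): S=57.5298, (K−S)⁺=34.1302, hold=30.7635 ⇒ V=34.1302 exercise | (k=3,j=2): S=86.7870, (K−S)⁺=4.8730, hold=9.2874 ⇒ V=9.2874 continue | (k=3,j=3): S=130.9232, (K−S)⁺=0.0000, hold=0.0000 ⇒ V=0.0000 continue  boundary S*=57.5298
step 2: (k=2,j=0): S=46.8394, (K−S)⁺=44.8206, hold=41.4538 ⇒ V=44.8206 exercise | (k=2,j=1): S=70.6600, (K−S)⁺=21.0000, hold=19.9332 ⇒ V=21.0000 exercise | (k=2,j=2): S=106.5947, (K−S)⁺=0.0000, hold=4.1075 ⇒ V=4.1075 continue  boundary S*=70.6600
step 1: (k=1,j=0): S=57.5298, (K−S)⁺=34.1302, hold=30.7635 ⇒ V=34.1302 exercise | (k=1,j=1): S=86.7870, (K−S)⁺=4.8730, hold=11.4275 ⇒ V=11.4275 continue  boundary S*=57.5298
step 0: (k=0,j=0): S=70.6600, (K−S)⁺=21.0000, hold=21.0482 ⇒ V=21.0482 continue  boundary S*=-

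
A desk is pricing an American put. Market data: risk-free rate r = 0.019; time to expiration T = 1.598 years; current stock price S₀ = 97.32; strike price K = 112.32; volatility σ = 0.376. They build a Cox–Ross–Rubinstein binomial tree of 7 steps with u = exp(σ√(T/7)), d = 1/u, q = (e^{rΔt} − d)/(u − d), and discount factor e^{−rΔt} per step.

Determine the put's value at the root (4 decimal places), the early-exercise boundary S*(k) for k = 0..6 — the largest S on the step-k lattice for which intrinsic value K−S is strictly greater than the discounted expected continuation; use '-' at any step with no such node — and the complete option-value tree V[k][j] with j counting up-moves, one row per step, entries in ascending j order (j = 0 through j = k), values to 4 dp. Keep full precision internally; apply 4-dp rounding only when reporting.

Δt=0.22829, u=1.19680, d=0.83556, q=0.46724, disc=e^(-rΔt)=0.99567
k=7 terminal: V=max(K-S,0) → 84.6471 72.6833 55.5474 31.0030 0.0000 0.0000 0.0000 0.0000
k=6: j=0 S=33.1189 intr=79.2011 cont=78.7150 V=79.2011[EX]; j=1 S=47.4371 intr=64.8829 cont=64.3968 V=64.8829[EX]; j=2 S=67.9454 intr=44.3746 cont=43.8885 V=44.3746[EX]; j=3 S=97.3200 intr=15.0000 cont=16.4457 V=16.4457[hold]; j=4 S=139.3940 intr=0.0000 cont=0.0000 V=0.0000[hold]; j=5 S=199.6577 intr=0.0000 cont=0.0000 V=0.0000[hold]; j=6 S=285.9750 intr=0.0000 cont=0.0000 V=0.0000[hold]  S*(6)=67.9454
k=5: j=0 S=39.6367 intr=72.6833 cont=72.1972 V=72.6833[EX]; j=1 S=56.7726 intr=55.5474 cont=55.0612 V=55.5474[EX]; j=2 S=81.3170 intr=31.0030 cont=31.1895 V=31.1895[hold]; j=3 S=116.4724 intr=0.0000 cont=8.7237 V=8.7237[hold]; j=4 S=166.8265 intr=0.0000 cont=0.0000 V=0.0000[hold]; j=5 S=238.9500 intr=0.0000 cont=0.0000 V=0.0000[hold]  S*(5)=56.7726
k=4: j=0 S=47.4371 intr=64.8829 cont=64.3968 V=64.8829[EX]; j=1 S=67.9454 intr=44.3746 cont=43.9752 V=44.3746[EX]; j=2 S=97.3200 intr=15.0000 cont=20.6030 V=20.6030[hold]; j=3 S=139.3940 intr=0.0000 cont=4.6275 V=4.6275[hold]; j=4 S=199.6577 intr=0.0000 cont=0.0000 V=0.0000[hold]  S*(4)=67.9454
k=3: j=0 S=56.7726 intr=55.5474 cont=55.0612 V=55.5474[EX]; j=1 S=81.3170 intr=31.0030 cont=33.1235 V=33.1235[hold]; j=2 S=116.4724 intr=0.0000 cont=13.0817 V=13.0817[hold]; j=3 S=166.8265 intr=0.0000 cont=2.4547 V=2.4547[hold]  S*(3)=56.7726
k=2: j=0 S=67.9454 intr=44.3746 cont=44.8750 V=44.8750[hold]; j=1 S=97.3200 intr=15.0000 cont=23.6563 V=23.6563[hold]; j=2 S=139.3940 intr=0.0000 cont=8.0812 V=8.0812[hold]  S*(2)=-
k=1: j=0 S=81.3170 intr=31.0030 cont=34.8094 V=34.8094[hold]; j=1 S=116.4724 intr=0.0000 cont=16.3081 V=16.3081[hold]  S*(1)=-
k=0: j=0 S=97.3200 intr=15.0000 cont=26.0516 V=26.0516[hold]  S*(0)=-

price = 26.0516
boundary = - - - 56.7726 67.9454 56.7726 67.9454
tree:
26.0516
34.8094 16.3081
44.8750 23.6563 8.0812
55.5474 33.1235 13.0817 2.4547
64.8829 44.3746 20.6030 4.6275 0.0000
72.6833 55.5474 31.1895 8.7237 0.0000 0.0000
79.2011 64.8829 44.3746 16.4457 0.0000 0.0000 0.0000
84.6471 72.6833 55.5474 31.0030 0.0000 0.0000 0.0000 0.0000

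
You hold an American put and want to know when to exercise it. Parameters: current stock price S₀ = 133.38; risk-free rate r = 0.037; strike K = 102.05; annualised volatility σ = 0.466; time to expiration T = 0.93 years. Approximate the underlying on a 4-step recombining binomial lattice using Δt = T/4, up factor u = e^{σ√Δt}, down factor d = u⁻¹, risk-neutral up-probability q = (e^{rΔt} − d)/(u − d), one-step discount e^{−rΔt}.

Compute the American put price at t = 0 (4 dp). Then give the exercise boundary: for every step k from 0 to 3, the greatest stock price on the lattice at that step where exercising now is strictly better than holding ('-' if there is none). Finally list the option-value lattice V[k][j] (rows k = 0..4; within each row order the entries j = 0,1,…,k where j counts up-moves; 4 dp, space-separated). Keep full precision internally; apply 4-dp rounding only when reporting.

params: Δt=0.23250 u=1.25194 d=0.79876 q=0.46313 e^(-rΔt)=0.99143
t_4 payoffs: 47.7560 16.9516 0.0000 0.0000 0.0000
t_3: node(3,0) S=67.9730 payoff=34.0770 vs cont=33.2029 → 34.0770 [stop]  node(3,1) S=106.5384 payoff=0.0000 vs cont=9.0229 → 9.0229 [wait]  node(3,2) S=166.9842 payoff=0.0000 vs cont=0.0000 → 0.0000 [wait]  node(3,3) S=261.7248 payoff=0.0000 vs cont=0.0000 → 0.0000 [wait]  ⇒ S*(3)=67.9730
t_2: node(2,0) S=85.0984 payoff=16.9516 vs cont=22.2813 → 22.2813 [wait]  node(2,1) S=133.3800 payoff=0.0000 vs cont=4.8027 → 4.8027 [wait]  node(2,2) S=209.0548 payoff=0.0000 vs cont=0.0000 → 0.0000 [wait]  ⇒ S*(2)=-
t_1: node(1,0) S=106.5384 payoff=0.0000 vs cont=14.0650 → 14.0650 [wait]  node(1,1) S=166.9842 payoff=0.0000 vs cont=2.5564 → 2.5564 [wait]  ⇒ S*(1)=-
t_0: node(0,0) S=133.3800 payoff=0.0000 vs cont=8.6602 → 8.6602 [wait]  ⇒ S*(0)=-

price = 8.6602
boundary = - - - 67.9730
tree:
8.6602
14.0650 2.5564
22.2813 4.8027 0.0000
34.0770 9.0229 0.0000 0.0000
47.7560 16.9516 0.0000 0.0000 0.0000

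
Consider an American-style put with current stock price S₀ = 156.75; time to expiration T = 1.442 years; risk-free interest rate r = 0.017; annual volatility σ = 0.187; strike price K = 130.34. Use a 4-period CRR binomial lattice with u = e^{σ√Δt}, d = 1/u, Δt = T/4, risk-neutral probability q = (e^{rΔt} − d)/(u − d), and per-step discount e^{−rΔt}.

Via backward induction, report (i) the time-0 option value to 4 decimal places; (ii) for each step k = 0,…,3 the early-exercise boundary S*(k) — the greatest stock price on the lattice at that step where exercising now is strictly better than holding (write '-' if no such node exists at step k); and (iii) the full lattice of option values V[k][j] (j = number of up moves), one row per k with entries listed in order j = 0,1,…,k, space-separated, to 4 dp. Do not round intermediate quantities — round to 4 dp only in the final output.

price = 3.2088
boundary = - - - 111.9238
tree:
3.2088
5.8188 0.6307
10.4287 1.2673 0.0000
18.4162 2.5465 0.0000 0.0000
30.3029 5.1170 0.0000 0.0000 0.0000

params: Δt=0.36050 u=1.11882 d=0.89380 q=0.49928 e^(-rΔt)=0.99389
t_4 payoffs: 30.3029 5.1170 0.0000 0.0000 0.0000
t_3: node(3,0) S=111.9238 payoff=18.4162 vs cont=17.6198 → 18.4162 [stop]  node(3,1) S=140.1025 payoff=0.0000 vs cont=2.5465 → 2.5465 [wait]  node(3,2) S=175.3756 payoff=0.0000 vs cont=0.0000 → 0.0000 [wait]  node(3,3) S=219.5293 payoff=0.0000 vs cont=0.0000 → 0.0000 [wait]  ⇒ S*(3)=111.9238
t_2: node(2,0) S=125.2230 payoff=5.1170 vs cont=10.4287 → 10.4287 [wait]  node(2,1) S=156.7500 payoff=0.0000 vs cont=1.2673 → 1.2673 [wait]  node(2,2) S=196.2144 payoff=0.0000 vs cont=0.0000 → 0.0000 [wait]  ⇒ S*(2)=-
t_1: node(1,0) S=140.1025 payoff=0.0000 vs cont=5.8188 → 5.8188 [wait]  node(1,1) S=175.3756 payoff=0.0000 vs cont=0.6307 → 0.6307 [wait]  ⇒ S*(1)=-
t_0: node(0,0) S=156.7500 payoff=0.0000 vs cont=3.2088 → 3.2088 [wait]  ⇒ S*(0)=-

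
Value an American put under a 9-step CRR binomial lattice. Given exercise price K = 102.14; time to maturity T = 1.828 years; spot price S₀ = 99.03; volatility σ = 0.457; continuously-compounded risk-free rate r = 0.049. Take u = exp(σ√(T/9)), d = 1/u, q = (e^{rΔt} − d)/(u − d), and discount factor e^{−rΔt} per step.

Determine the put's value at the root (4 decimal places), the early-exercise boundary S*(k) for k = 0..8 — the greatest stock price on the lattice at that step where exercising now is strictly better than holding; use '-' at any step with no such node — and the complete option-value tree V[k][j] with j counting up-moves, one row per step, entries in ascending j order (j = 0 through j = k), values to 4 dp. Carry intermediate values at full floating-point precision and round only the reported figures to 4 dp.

price = 22.2950
boundary = - - - 53.3857 43.4488 53.3857 43.4488 53.3857 65.5952
tree:
22.2950
29.7872 14.4125
38.6957 20.4839 7.9475
48.7543 28.2984 12.2035 3.3699
58.6912 37.8372 18.2610 5.7074 0.8348
66.7785 48.7543 26.4644 9.5000 1.5992 0.0000
73.3605 58.6912 36.8424 15.4523 3.0638 0.0000 0.0000
78.7174 66.7785 48.7543 24.3395 5.8696 0.0000 0.0000 0.0000
83.0771 73.3605 58.6912 36.5448 11.2449 0.0000 0.0000 0.0000 0.0000
86.6254 78.7174 66.7785 48.7543 21.5429 0.0000 0.0000 0.0000 0.0000 0.0000

params: Δt=0.20311 u=1.22870 d=0.81387 q=0.47280 e^(-rΔt)=0.99010
t_9 payoffs: 86.6254 78.7174 66.7785 48.7543 21.5429 0.0000 0.0000 0.0000 0.0000 0.0000
t_8: node(8,0) S=19.0629 payoff=83.0771 vs cont=82.0656 → 83.0771 [stop]  node(8,1) S=28.7795 payoff=73.3605 vs cont=72.3490 → 73.3605 [stop]  node(8,2) S=43.4488 payoff=58.6912 vs cont=57.6797 → 58.6912 [stop]  node(8,3) S=65.5952 payoff=36.5448 vs cont=35.5333 → 36.5448 [stop]  node(8,4) S=99.0300 payoff=3.1100 vs cont=11.2449 → 11.2449 [wait]  node(8,5) S=149.5070 payoff=0.0000 vs cont=0.0000 → 0.0000 [wait]  node(8,6) S=225.7127 payoff=0.0000 vs cont=0.0000 → 0.0000 [wait]  node(8,7) S=340.7617 payoff=0.0000 vs cont=0.0000 → 0.0000 [wait]  node(8,8) S=514.4526 payoff=0.0000 vs cont=0.0000 → 0.0000 [wait]  ⇒ S*(8)=65.5952
t_7: node(7,0) S=23.4226 payoff=78.7174 vs cont=77.7059 → 78.7174 [stop]  node(7,1) S=35.3615 payoff=66.7785 vs cont=65.7670 → 66.7785 [stop]  node(7,2) S=53.3857 payoff=48.7543 vs cont=47.7428 → 48.7543 [stop]  node(7,3) S=80.5971 payoff=21.5429 vs cont=24.3395 → 24.3395 [wait]  node(7,4) S=121.6786 payoff=0.0000 vs cont=5.8696 → 5.8696 [wait]  node(7,5) S=183.6998 payoff=0.0000 vs cont=0.0000 → 0.0000 [wait]  node(7,6) S=277.3342 payoff=0.0000 vs cont=0.0000 → 0.0000 [wait]  node(7,7) S=418.6953 payoff=0.0000 vs cont=0.0000 → 0.0000 [wait]  ⇒ S*(7)=53.3857
t_6: node(6,0) S=28.7795 payoff=73.3605 vs cont=72.3490 → 73.3605 [stop]  node(6,1) S=43.4488 payoff=58.6912 vs cont=57.6797 → 58.6912 [stop]  node(6,2) S=65.5952 payoff=36.5448 vs cont=36.8424 → 36.8424 [wait]  node(6,3) S=99.0300 payoff=3.1100 vs cont=15.4523 → 15.4523 [wait]  node(6,4) S=149.5070 payoff=0.0000 vs cont=3.0638 → 3.0638 [wait]  node(6,5) S=225.7127 payoff=0.0000 vs cont=0.0000 → 0.0000 [wait]  node(6,6) S=340.7617 payoff=0.0000 vs cont=0.0000 → 0.0000 [wait]  ⇒ S*(6)=43.4488
t_5: node(5,0) S=35.3615 payoff=66.7785 vs cont=65.7670 → 66.7785 [stop]  node(5,1) S=53.3857 payoff=48.7543 vs cont=47.8821 → 48.7543 [stop]  node(5,2) S=80.5971 payoff=21.5429 vs cont=26.4644 → 26.4644 [wait]  node(5,3) S=121.6786 payoff=0.0000 vs cont=9.5000 → 9.5000 [wait]  node(5,4) S=183.6998 payoff=0.0000 vs cont=1.5992 → 1.5992 [wait]  node(5,5) S=277.3342 payoff=0.0000 vs cont=0.0000 → 0.0000 [wait]  ⇒ S*(5)=53.3857
t_4: node(4,0) S=43.4488 payoff=58.6912 vs cont=57.6797 → 58.6912 [stop]  node(4,1) S=65.5952 payoff=36.5448 vs cont=37.8372 → 37.8372 [wait]  node(4,2) S=99.0300 payoff=3.1100 vs cont=18.2610 → 18.2610 [wait]  node(4,3) S=149.5070 payoff=0.0000 vs cont=5.7074 → 5.7074 [wait]  node(4,4) S=225.7127 payoff=0.0000 vs cont=0.8348 → 0.8348 [wait]  ⇒ S*(4)=43.4488
t_3: node(3,0) S=53.3857 payoff=48.7543 vs cont=48.3478 → 48.7543 [stop]  node(3,1) S=80.5971 payoff=21.5429 vs cont=28.2984 → 28.2984 [wait]  node(3,2) S=121.6786 payoff=0.0000 vs cont=12.2035 → 12.2035 [wait]  node(3,3) S=183.6998 payoff=0.0000 vs cont=3.3699 → 3.3699 [wait]  ⇒ S*(3)=53.3857
t_2: node(2,0) S=65.5952 payoff=36.5448 vs cont=38.6957 → 38.6957 [wait]  node(2,1) S=99.0300 payoff=3.1100 vs cont=20.4839 → 20.4839 [wait]  node(2,2) S=149.5070 payoff=0.0000 vs cont=7.9475 → 7.9475 [wait]  ⇒ S*(2)=-
t_1: node(1,0) S=80.5971 payoff=21.5429 vs cont=29.7872 → 29.7872 [wait]  node(1,1) S=121.6786 payoff=0.0000 vs cont=14.4125 → 14.4125 [wait]  ⇒ S*(1)=-
t_0: node(0,0) S=99.0300 payoff=3.1100 vs cont=22.2950 → 22.2950 [wait]  ⇒ S*(0)=-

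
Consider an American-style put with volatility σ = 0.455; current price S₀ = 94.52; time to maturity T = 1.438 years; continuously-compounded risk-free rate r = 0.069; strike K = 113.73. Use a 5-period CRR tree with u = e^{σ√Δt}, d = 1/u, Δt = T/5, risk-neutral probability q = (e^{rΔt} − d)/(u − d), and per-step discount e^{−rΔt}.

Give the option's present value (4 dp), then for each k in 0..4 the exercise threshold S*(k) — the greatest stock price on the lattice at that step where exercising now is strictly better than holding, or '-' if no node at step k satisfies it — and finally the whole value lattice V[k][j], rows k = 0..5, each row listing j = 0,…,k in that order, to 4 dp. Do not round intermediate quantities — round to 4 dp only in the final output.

Δt=0.28760, u=1.27636, d=0.78348, q=0.47996, disc=e^(-rΔt)=0.98035
k=5 terminal: V=max(K-S,0) → 85.8261 68.2722 39.6754 0.0000 0.0000 0.0000
k=4: j=0 S=35.6153 intr=78.1147 cont=75.8800 V=78.1147[EX]; j=1 S=58.0203 intr=55.7097 cont=53.4750 V=55.7097[EX]; j=2 S=94.5200 intr=19.2100 cont=20.2273 V=20.2273[hold]; j=3 S=153.9810 intr=0.0000 cont=0.0000 V=0.0000[hold]; j=4 S=250.8481 intr=0.0000 cont=0.0000 V=0.0000[hold]  S*(4)=58.0203
k=3: j=0 S=45.4578 intr=68.2722 cont=66.0375 V=68.2722[EX]; j=1 S=74.0546 intr=39.6754 cont=37.9194 V=39.6754[EX]; j=2 S=120.6412 intr=0.0000 cont=10.3122 V=10.3122[hold]; j=3 S=196.5346 intr=0.0000 cont=0.0000 V=0.0000[hold]  S*(3)=74.0546
k=2: j=0 S=58.0203 intr=55.7097 cont=53.4750 V=55.7097[EX]; j=1 S=94.5200 intr=19.2100 cont=25.0795 V=25.0795[hold]; j=2 S=153.9810 intr=0.0000 cont=5.2574 V=5.2574[hold]  S*(2)=58.0203
k=1: j=0 S=74.0546 intr=39.6754 cont=40.2026 V=40.2026[hold]; j=1 S=120.6412 intr=0.0000 cont=15.2598 V=15.2598[hold]  S*(1)=-
k=0: j=0 S=94.5200 intr=19.2100 cont=27.6762 V=27.6762[hold]  S*(0)=-

price = 27.6762
boundary = - - 58.0203 74.0546 58.0203
tree:
27.6762
40.2026 15.2598
55.7097 25.0795 5.2574
68.2722 39.6754 10.3122 0.0000
78.1147 55.7097 20.2273 0.0000 0.0000
85.8261 68.2722 39.6754 0.0000 0.0000 0.0000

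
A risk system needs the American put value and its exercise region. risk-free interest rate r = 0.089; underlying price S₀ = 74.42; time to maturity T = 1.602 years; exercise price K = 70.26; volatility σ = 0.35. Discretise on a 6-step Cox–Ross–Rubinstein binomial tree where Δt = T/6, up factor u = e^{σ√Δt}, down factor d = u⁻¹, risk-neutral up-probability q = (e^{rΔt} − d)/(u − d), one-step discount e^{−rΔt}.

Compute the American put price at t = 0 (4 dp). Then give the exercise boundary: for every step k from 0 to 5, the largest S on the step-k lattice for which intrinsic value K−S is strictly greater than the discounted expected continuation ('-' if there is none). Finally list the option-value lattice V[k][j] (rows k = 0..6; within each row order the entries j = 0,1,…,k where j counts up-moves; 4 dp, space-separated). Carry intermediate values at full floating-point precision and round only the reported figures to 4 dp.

price = 7.0913
boundary = - - 51.8327 43.2574 51.8327 43.2574
tree:
7.0913
11.6461 3.2316
18.4273 5.9498 0.8819
27.0026 10.6699 1.8855 0.0000
34.1592 18.4273 4.0312 0.0000 0.0000
40.1317 27.0026 8.6188 0.0000 0.0000 0.0000
45.1162 34.1592 18.4273 0.0000 0.0000 0.0000 0.0000

Δt=0.26700  u=1.19824  d=0.83456  q=0.52103  discount=0.97652
step 6 (expiry): payoffs max(K−S,0) = 45.1162 34.1592 18.4273 0.0000 0.0000 0.0000 0.0000
step 5: (k=5,j=0): S=30.1283, (K−S)⁺=40.1317, hold=38.4818 ⇒ V=40.1317 exercise | (k=5,j=1): S=43.2574, (K−S)⁺=27.0026, hold=25.3527 ⇒ V=27.0026 exercise | (k=5,j=2): S=62.1079, (K−S)⁺=8.1521, hold=8.6188 ⇒ V=8.6188 continue | (k=5,j=3): S=89.1729, (K−S)⁺=0.0000, hold=0.0000 ⇒ V=0.0000 continue | (k=5,j=4): S=128.0321, (K−S)⁺=0.0000, hold=0.0000 ⇒ V=0.0000 continue | (k=5,j=5): S=183.8252, (K−S)⁺=0.0000, hold=0.0000 ⇒ V=0.0000 continue  boundary S*=43.2574
step 4: (k=4,j=0): S=36.1008, (K−S)⁺=34.1592, hold=32.5093 ⇒ V=34.1592 exercise | (k=4,j=1): S=51.8327, (K−S)⁺=18.4273, hold=17.0149 ⇒ V=18.4273 exercise | (k=4,j=2): S=74.4200, (K−S)⁺=0.0000, hold=4.0312 ⇒ V=4.0312 continue | (k=4,j=3): S=106.8503, (K−S)⁺=0.0000, hold=0.0000 ⇒ V=0.0000 continue | (k=4,j=4): S=153.4130, (K−S)⁺=0.0000, hold=0.0000 ⇒ V=0.0000 continue  boundary S*=51.8327
step 3: (k=3,j=0): S=43.2574, (K−S)⁺=27.0026, hold=25.3527 ⇒ V=27.0026 exercise | (k=3,j=1): S=62.1079, (K−S)⁺=8.1521, hold=10.6699 ⇒ V=10.6699 continue | (k=3,j=2): S=89.1729, (K−S)⁺=0.0000, hold=1.8855 ⇒ V=1.8855 continue | (k=3,j=3): S=128.0321, (K−S)⁺=0.0000, hold=0.0000 ⇒ V=0.0000 continue  boundary S*=43.2574
step 2: (k=2,j=0): S=51.8327, (K−S)⁺=18.4273, hold=18.0585 ⇒ V=18.4273 exercise | (k=2,j=1): S=74.4200, (K−S)⁺=0.0000, hold=5.9498 ⇒ V=5.9498 continue | (k=2,j=2): S=106.8503, (K−S)⁺=0.0000, hold=0.8819 ⇒ V=0.8819 continue  boundary S*=51.8327
step 1: (k=1,j=0): S=62.1079, (K−S)⁺=8.1521, hold=11.6461 ⇒ V=11.6461 continue | (k=1,j=1): S=89.1729, (K−S)⁺=0.0000, hold=3.2316 ⇒ V=3.2316 continue  boundary S*=-
step 0: (k=0,j=0): S=74.4200, (K−S)⁺=0.0000, hold=7.0913 ⇒ V=7.0913 continue  boundary S*=-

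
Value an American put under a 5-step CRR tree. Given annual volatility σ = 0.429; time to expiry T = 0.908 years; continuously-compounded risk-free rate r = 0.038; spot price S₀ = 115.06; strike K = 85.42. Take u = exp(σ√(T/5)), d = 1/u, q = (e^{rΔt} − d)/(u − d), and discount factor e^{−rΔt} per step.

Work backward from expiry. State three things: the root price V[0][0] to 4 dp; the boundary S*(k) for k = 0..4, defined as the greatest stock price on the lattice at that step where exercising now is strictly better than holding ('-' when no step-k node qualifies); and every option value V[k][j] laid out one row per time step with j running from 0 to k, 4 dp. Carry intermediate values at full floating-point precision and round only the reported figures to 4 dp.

price = 4.9153
boundary = - - - - 55.3783
tree:
4.9153
8.1223 1.4179
13.0914 2.7104 0.0000
20.3705 5.1812 0.0000 0.0000
30.0417 9.9043 0.0000 0.0000 0.0000
39.2942 18.9331 0.0000 0.0000 0.0000 0.0000

Δt=0.18160  u=1.20059  d=0.83292  q=0.47326  discount=0.99312
step 5 (expiry): payoffs max(K−S,0) = 39.2942 18.9331 0.0000 0.0000 0.0000 0.0000
step 4: (k=4,j=0): S=55.3783, (K−S)⁺=30.0417, hold=29.4543 ⇒ V=30.0417 exercise | (k=4,j=1): S=79.8237, (K−S)⁺=5.5963, hold=9.9043 ⇒ V=9.9043 continue | (k=4,j=2): S=115.0600, (K−S)⁺=0.0000, hold=0.0000 ⇒ V=0.0000 continue | (k=4,j=3): S=165.8505, (K−S)⁺=0.0000, hold=0.0000 ⇒ V=0.0000 continue | (k=4,j=4): S=239.0612, (K−S)⁺=0.0000, hold=0.0000 ⇒ V=0.0000 continue  boundary S*=55.3783
step 3: (k=3,j=0): S=66.4869, (K−S)⁺=18.9331, hold=20.3705 ⇒ V=20.3705 continue | (k=3,j=1): S=95.8359, (K−S)⁺=0.0000, hold=5.1812 ⇒ V=5.1812 continue | (k=3,j=2): S=138.1403, (K−S)⁺=0.0000, hold=0.0000 ⇒ V=0.0000 continue | (k=3,j=3): S=199.1191, (K−S)⁺=0.0000, hold=0.0000 ⇒ V=0.0000 continue  boundary S*=-
step 2: (k=2,j=0): S=79.8237, (K−S)⁺=5.5963, hold=13.0914 ⇒ V=13.0914 continue | (k=2,j=1): S=115.0600, (K−S)⁺=0.0000, hold=2.7104 ⇒ V=2.7104 continue | (k=2,j=2): S=165.8505, (K−S)⁺=0.0000, hold=0.0000 ⇒ V=0.0000 continue  boundary S*=-
step 1: (k=1,j=0): S=95.8359, (K−S)⁺=0.0000, hold=8.1223 ⇒ V=8.1223 continue | (k=1,j=1): S=138.1403, (K−S)⁺=0.0000, hold=1.4179 ⇒ V=1.4179 continue  boundary S*=-
step 0: (k=0,j=0): S=115.0600, (K−S)⁺=0.0000, hold=4.9153 ⇒ V=4.9153 continue  boundary S*=-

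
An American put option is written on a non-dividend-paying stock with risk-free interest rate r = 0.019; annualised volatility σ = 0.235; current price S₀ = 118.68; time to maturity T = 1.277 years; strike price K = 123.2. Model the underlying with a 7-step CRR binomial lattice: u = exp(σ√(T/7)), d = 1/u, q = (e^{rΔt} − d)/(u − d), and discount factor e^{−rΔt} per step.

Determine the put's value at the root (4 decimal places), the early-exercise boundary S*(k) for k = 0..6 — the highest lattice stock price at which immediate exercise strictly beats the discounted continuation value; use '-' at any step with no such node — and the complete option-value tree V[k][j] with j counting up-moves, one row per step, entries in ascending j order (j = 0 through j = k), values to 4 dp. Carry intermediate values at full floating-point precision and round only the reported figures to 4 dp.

params: Δt=0.18243 u=1.10558 d=0.90450 q=0.49220 e^(-rΔt)=0.99654
t_7 payoffs: 64.4187 51.3508 35.3779 15.8539 0.0000 0.0000 0.0000 0.0000
t_6: node(6,0) S=64.9876 payoff=58.2124 vs cont=57.7861 → 58.2124 [stop]  node(6,1) S=79.4352 payoff=43.7648 vs cont=43.3385 → 43.7648 [stop]  node(6,2) S=97.0946 payoff=26.1054 vs cont=25.6791 → 26.1054 [stop]  node(6,3) S=118.6800 payoff=4.5200 vs cont=8.0228 → 8.0228 [wait]  node(6,4) S=145.0641 payoff=0.0000 vs cont=0.0000 → 0.0000 [wait]  node(6,5) S=177.3137 payoff=0.0000 vs cont=0.0000 → 0.0000 [wait]  node(6,6) S=216.7328 payoff=0.0000 vs cont=0.0000 → 0.0000 [wait]  ⇒ S*(6)=97.0946
t_5: node(5,0) S=71.8492 payoff=51.3508 vs cont=50.9246 → 51.3508 [stop]  node(5,1) S=87.8221 payoff=35.3779 vs cont=34.9516 → 35.3779 [stop]  node(5,2) S=107.3461 payoff=15.8539 vs cont=17.1457 → 17.1457 [wait]  node(5,3) S=131.2105 payoff=0.0000 vs cont=4.0599 → 4.0599 [wait]  node(5,4) S=160.3803 payoff=0.0000 vs cont=0.0000 → 0.0000 [wait]  node(5,5) S=196.0349 payoff=0.0000 vs cont=0.0000 → 0.0000 [wait]  ⇒ S*(5)=87.8221
t_4: node(4,0) S=79.4352 payoff=43.7648 vs cont=43.3385 → 43.7648 [stop]  node(4,1) S=97.0946 payoff=26.1054 vs cont=26.3127 → 26.3127 [wait]  node(4,2) S=118.6800 payoff=4.5200 vs cont=10.6679 → 10.6679 [wait]  node(4,3) S=145.0641 payoff=0.0000 vs cont=2.0545 → 2.0545 [wait]  node(4,4) S=177.3137 payoff=0.0000 vs cont=0.0000 → 0.0000 [wait]  ⇒ S*(4)=79.4352
t_3: node(3,0) S=87.8221 payoff=35.3779 vs cont=35.0533 → 35.3779 [stop]  node(3,1) S=107.3461 payoff=15.8539 vs cont=18.5480 → 18.5480 [wait]  node(3,2) S=131.2105 payoff=0.0000 vs cont=6.4062 → 6.4062 [wait]  node(3,3) S=160.3803 payoff=0.0000 vs cont=1.0397 → 1.0397 [wait]  ⇒ S*(3)=87.8221
t_2: node(2,0) S=97.0946 payoff=26.1054 vs cont=27.0005 → 27.0005 [wait]  node(2,1) S=118.6800 payoff=4.5200 vs cont=12.5284 → 12.5284 [wait]  node(2,2) S=145.0641 payoff=0.0000 vs cont=3.7518 → 3.7518 [wait]  ⇒ S*(2)=-
t_1: node(1,0) S=107.3461 payoff=15.8539 vs cont=19.8086 → 19.8086 [wait]  node(1,1) S=131.2105 payoff=0.0000 vs cont=8.1802 → 8.1802 [wait]  ⇒ S*(1)=-
t_0: node(0,0) S=118.6800 payoff=4.5200 vs cont=14.0364 → 14.0364 [wait]  ⇒ S*(0)=-

price = 14.0364
boundary = - - - 87.8221 79.4352 87.8221 97.0946
tree:
14.0364
19.8086 8.1802
27.0005 12.5284 3.7518
35.3779 18.5480 6.4062 1.0397
43.7648 26.3127 10.6679 2.0545 0.0000
51.3508 35.3779 17.1457 4.0599 0.0000 0.0000
58.2124 43.7648 26.1054 8.0228 0.0000 0.0000 0.0000
64.4187 51.3508 35.3779 15.8539 0.0000 0.0000 0.0000 0.0000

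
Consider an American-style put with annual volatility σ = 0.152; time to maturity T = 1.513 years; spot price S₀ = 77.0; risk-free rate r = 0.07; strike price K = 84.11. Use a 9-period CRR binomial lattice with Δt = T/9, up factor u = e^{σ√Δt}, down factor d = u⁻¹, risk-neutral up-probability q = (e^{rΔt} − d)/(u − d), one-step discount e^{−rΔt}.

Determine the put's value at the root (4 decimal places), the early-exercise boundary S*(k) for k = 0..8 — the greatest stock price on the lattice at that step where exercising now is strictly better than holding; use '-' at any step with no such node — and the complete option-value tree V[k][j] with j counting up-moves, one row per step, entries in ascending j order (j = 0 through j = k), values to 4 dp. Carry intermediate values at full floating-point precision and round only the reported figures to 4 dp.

price = 7.3846
boundary = - 72.3477 67.9764 72.3477 67.9764 72.3477 77.0000 72.3477 77.0000
tree:
7.3846
11.7623 4.3566
16.1336 7.2643 2.3343
20.2407 11.7623 4.1466 1.0660
24.0996 16.1336 7.1255 2.0682 0.3601
27.7255 20.2407 11.7623 3.9042 0.7774 0.0645
31.1322 24.0996 16.1336 7.1100 1.6562 0.1551 0.0000
34.3331 27.7255 20.2407 11.7623 3.4698 0.3731 0.0000 0.0000
37.3406 31.1322 24.0996 16.1336 7.1100 0.8974 0.0000 0.0000 0.0000
40.1664 34.3331 27.7255 20.2407 11.7623 2.1585 0.0000 0.0000 0.0000 0.0000

Δt=0.16811, u=1.06431, d=0.93958, q=0.57933, disc=e^(-rΔt)=0.98830
k=9 terminal: V=max(K-S,0) → 40.1664 34.3331 27.7255 20.2407 11.7623 2.1585 0.0000 0.0000 0.0000 0.0000
k=8: j=0 S=46.7694 intr=37.3406 cont=36.3566 V=37.3406[EX]; j=1 S=52.9778 intr=31.1322 cont=30.1482 V=31.1322[EX]; j=2 S=60.0104 intr=24.0996 cont=23.1157 V=24.0996[EX]; j=3 S=67.9764 intr=16.1336 cont=15.1496 V=16.1336[EX]; j=4 S=77.0000 intr=7.1100 cont=6.1260 V=7.1100[EX]; j=5 S=87.2214 intr=0.0000 cont=0.8974 V=0.8974[hold]; j=6 S=98.7996 intr=0.0000 cont=0.0000 V=0.0000[hold]; j=7 S=111.9148 intr=0.0000 cont=0.0000 V=0.0000[hold]; j=8 S=126.7709 intr=0.0000 cont=0.0000 V=0.0000[hold]  S*(8)=77.0000
k=7: j=0 S=49.7769 intr=34.3331 cont=33.3491 V=34.3331[EX]; j=1 S=56.3845 intr=27.7255 cont=26.7415 V=27.7255[EX]; j=2 S=63.8693 intr=20.2407 cont=19.2567 V=20.2407[EX]; j=3 S=72.3477 intr=11.7623 cont=10.7783 V=11.7623[EX]; j=4 S=81.9515 intr=2.1585 cont=3.4698 V=3.4698[hold]; j=5 S=92.8302 intr=0.0000 cont=0.3731 V=0.3731[hold]; j=6 S=105.1529 intr=0.0000 cont=0.0000 V=0.0000[hold]; j=7 S=119.1115 intr=0.0000 cont=0.0000 V=0.0000[hold]  S*(7)=72.3477
k=6: j=0 S=52.9778 intr=31.1322 cont=30.1482 V=31.1322[EX]; j=1 S=60.0104 intr=24.0996 cont=23.1157 V=24.0996[EX]; j=2 S=67.9764 intr=16.1336 cont=15.1496 V=16.1336[EX]; j=3 S=77.0000 intr=7.1100 cont=6.8768 V=7.1100[EX]; j=4 S=87.2214 intr=0.0000 cont=1.6562 V=1.6562[hold]; j=5 S=98.7996 intr=0.0000 cont=0.1551 V=0.1551[hold]; j=6 S=111.9148 intr=0.0000 cont=0.0000 V=0.0000[hold]  S*(6)=77.0000
k=5: j=0 S=56.3845 intr=27.7255 cont=26.7415 V=27.7255[EX]; j=1 S=63.8693 intr=20.2407 cont=19.2567 V=20.2407[EX]; j=2 S=72.3477 intr=11.7623 cont=10.7783 V=11.7623[EX]; j=3 S=81.9515 intr=2.1585 cont=3.9042 V=3.9042[hold]; j=4 S=92.8302 intr=0.0000 cont=0.7774 V=0.7774[hold]; j=5 S=105.1529 intr=0.0000 cont=0.0645 V=0.0645[hold]  S*(5)=72.3477
k=4: j=0 S=60.0104 intr=24.0996 cont=23.1157 V=24.0996[EX]; j=1 S=67.9764 intr=16.1336 cont=15.1496 V=16.1336[EX]; j=2 S=77.0000 intr=7.1100 cont=7.1255 V=7.1255[hold]; j=3 S=87.2214 intr=0.0000 cont=2.0682 V=2.0682[hold]; j=4 S=98.7996 intr=0.0000 cont=0.3601 V=0.3601[hold]  S*(4)=67.9764
k=3: j=0 S=63.8693 intr=20.2407 cont=19.2567 V=20.2407[EX]; j=1 S=72.3477 intr=11.7623 cont=10.7872 V=11.7623[EX]; j=2 S=81.9515 intr=2.1585 cont=4.1466 V=4.1466[hold]; j=3 S=92.8302 intr=0.0000 cont=1.0660 V=1.0660[hold]  S*(3)=72.3477
k=2: j=0 S=67.9764 intr=16.1336 cont=15.1496 V=16.1336[EX]; j=1 S=77.0000 intr=7.1100 cont=7.2643 V=7.2643[hold]; j=2 S=87.2214 intr=0.0000 cont=2.3343 V=2.3343[hold]  S*(2)=67.9764
k=1: j=0 S=72.3477 intr=11.7623 cont=10.8667 V=11.7623[EX]; j=1 S=81.9515 intr=2.1585 cont=4.3566 V=4.3566[hold]  S*(1)=72.3477
k=0: j=0 S=77.0000 intr=7.1100 cont=7.3846 V=7.3846[hold]  S*(0)=-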